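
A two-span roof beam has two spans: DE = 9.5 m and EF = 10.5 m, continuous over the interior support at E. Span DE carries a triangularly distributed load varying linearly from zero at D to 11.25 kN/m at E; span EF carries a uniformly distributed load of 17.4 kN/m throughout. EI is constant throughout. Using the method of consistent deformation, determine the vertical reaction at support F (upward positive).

Insert a hinge at E; M_E is the redundant, and each span becomes simply supported.
Discontinuity in slope at E on the released structure — sum the simple-span end rotations:
  span DE: triangular load, peak 11.25: w₀L³/(45EI) = 214.3/EI
  span EF: UDL 17.4: wL³/(24EI) = 839.3/EI
  relative rotation θ_0 = (214.3 + 839.3)/EI = 1054/EI
A unit hogging moment at E produces rotation L₁/(3EI) + L₂/(3EI) = 6.667/EI.
Slope continuity at E: θ_0 = M_E·6.667/EI, so M_E = 1054/6.667 = 158 kN·m (hogging).
Span EF, ΣM about F: R_E^{EF}·10.5 = 959.2 + 158, so R_E^{EF} = 106.4 kN and R_F = 182.7 − 106.4 = 76.3 kN.

R_F = 76.3 kN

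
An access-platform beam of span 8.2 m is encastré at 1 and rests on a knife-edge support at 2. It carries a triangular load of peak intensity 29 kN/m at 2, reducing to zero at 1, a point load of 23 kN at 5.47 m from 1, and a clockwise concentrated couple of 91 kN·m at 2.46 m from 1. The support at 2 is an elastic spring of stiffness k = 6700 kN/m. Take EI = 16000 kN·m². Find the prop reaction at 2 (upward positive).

R_2 = 84.72 kN

Take the reaction at 2 as the redundant and release it; the primary structure is a cantilever fixed at 1.
Deflection at 2 on the released cantilever, summing each load's contribution:
  triangular load, peak 29 at the free end: 11w₀L⁴/(120EI) = 12019/EI
  point load 23 at a = 5.47: Pa²(3L − a)/(6EI) = 2194/EI
  clockwise couple 91 at a = 2.46: M₀a(2L − a)/(2EI) = 1560/EI
  δ_0 = 15773/EI
Flexibility coefficient — unit upward force at 2: δ_{22} = L³/(3EI) = 183.8/EI.
With EI = 16000 kN·m²: δ_0 = 0.98583 m and δ_{22} = 0.011487 m/kN.
Compatibility — the spring shortens by R_2/k under the reaction it provides: δ_0 − R_2·δ_{22} = R_2/k. With 1/k = 0.000149 m/kN, R_2 = δ_0 / (δ_{22} + 1/k) = 0.98583 / (0.011487 + 0.000149) = 84.72 kN.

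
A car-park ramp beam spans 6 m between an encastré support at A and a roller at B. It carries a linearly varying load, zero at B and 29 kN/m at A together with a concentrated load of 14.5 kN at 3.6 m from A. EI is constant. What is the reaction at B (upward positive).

R_B = 23.66 kN

Remove the prop at B; the released (primary) structure is a cantilever built in at A.
Deflection at B on the released cantilever, summing each load's contribution:
  triangular load, peak 29 at the fixed end: w₀L⁴/(30EI) = 1253/EI
  point load 14.5 at a = 3.6: Pa²(3L − a)/(6EI) = 451/EI
  δ_0 = 1704/EI
Flexibility coefficient — unit upward force at B: δ_{BB} = L³/(3EI) = 72/EI.
The prop prevents deflection at B: R_B = δ_0/δ_{BB} = 1704/72 = 23.66 kN.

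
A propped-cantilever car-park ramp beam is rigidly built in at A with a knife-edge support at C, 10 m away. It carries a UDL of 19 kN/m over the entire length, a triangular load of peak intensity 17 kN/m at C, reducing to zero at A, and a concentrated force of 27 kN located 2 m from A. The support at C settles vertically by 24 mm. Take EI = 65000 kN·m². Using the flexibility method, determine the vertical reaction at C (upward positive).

R_C = 114.8 kN

Remove the prop at C; the released (primary) structure is a cantilever built in at A.
Deflection at C on the released cantilever, summing each load's contribution:
  UDL 19: wL⁴/(8EI) = 23750/EI
  triangular load, peak 17 at the free end: 11w₀L⁴/(120EI) = 15583/EI
  point load 27 at a = 2: Pa²(3L − a)/(6EI) = 504/EI
  δ_0 = 39837/EI
Tip deflection under a unit load at C: L³/(3EI) = 333.3/EI.
With EI = 65000 kN·m²: δ_0 = 0.61288 m and δ_{CC} = 0.005128 m/kN.
Compatibility — the beam at C must follow the support down by 0.024 m: δ_0 − R_C·δ_{CC} = 0.024, so R_C = (0.61288 − 0.024)/0.005128 = 114.8 kN.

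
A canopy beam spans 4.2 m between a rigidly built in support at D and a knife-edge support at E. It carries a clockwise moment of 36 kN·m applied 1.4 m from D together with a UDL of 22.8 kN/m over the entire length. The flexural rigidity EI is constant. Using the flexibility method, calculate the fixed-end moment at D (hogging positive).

Choose R_E as the redundant. The primary structure is the cantilever fixed at D.
Primary-structure tip deflection at E by superposition:
  clockwise couple 36 at a = 1.4: M₀a(2L − a)/(2EI) = 176.4/EI
  UDL 22.8: wL⁴/(8EI) = 886.8/EI
  δ_0 = 1063/EI
Flexibility coefficient — unit upward force at E: δ_{EE} = L³/(3EI) = 24.7/EI.
Compatibility at E: δ_0 − R_E·δ_{EE} = 0, so R_E = 1063/24.7 = 43.05 kN.
Moment equilibrium about D: M_D = Σ(load moments about D) − R_E·L = 237.1 − 43.05×4.2 = 56.27 kN·m.

M_D = 56.27 kN·m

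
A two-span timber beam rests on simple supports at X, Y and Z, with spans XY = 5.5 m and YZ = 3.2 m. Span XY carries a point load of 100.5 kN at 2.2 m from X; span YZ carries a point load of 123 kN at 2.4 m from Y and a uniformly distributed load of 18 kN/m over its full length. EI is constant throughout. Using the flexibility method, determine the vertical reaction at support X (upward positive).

R_X = 45 kN

Take M_Y as the redundant. Released structure: two simple spans XY and YZ with a hinge at Y.
Discontinuity in slope at Y on the released structure — sum the simple-span end rotations:
  span XY: point load 100.5 at a = 2.2: Pab(L + a)/(6LEI) = 170.2/EI
  span YZ: point load 123 at a = 2.4: Pab(L + b)/(6LEI) = 49.2/EI
  span YZ: UDL 18: wL³/(24EI) = 24.58/EI
  relative rotation θ_0 = (170.2 + 73.78)/EI = 244/EI
A unit hogging moment at Y produces rotation L₁/(3EI) + L₂/(3EI) = 2.9/EI.
Slope continuity at Y: θ_0 = M_Y·2.9/EI, so M_Y = 244/2.9 = 84.15 kN·m (hogging).
Span XY, ΣM about X with M_Y applied at Y: R_Y^{XY}·5.5 = 221.1 + 84.15, so R_Y^{XY} = 55.5 kN and R_X = 100.5 − 55.5 = 45 kN.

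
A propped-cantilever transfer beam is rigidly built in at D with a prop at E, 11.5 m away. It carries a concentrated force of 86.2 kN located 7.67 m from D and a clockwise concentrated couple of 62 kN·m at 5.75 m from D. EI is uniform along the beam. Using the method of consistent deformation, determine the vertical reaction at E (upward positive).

R_E = 50.79 kN

Take the reaction at E as the redundant and release it; the primary structure is a cantilever fixed at D.
Primary-structure tip deflection at E by superposition:
  point load 86.2 at a = 7.67: Pa²(3L − a)/(6EI) = 22676/EI
  clockwise couple 62 at a = 5.75: M₀a(2L − a)/(2EI) = 3075/EI
  δ_0 = 25751/EI
Flexibility coefficient — unit upward force at E: δ_{EE} = L³/(3EI) = 507/EI.
Compatibility at E: δ_0 − R_E·δ_{EE} = 0, so R_E = 25751/507 = 50.79 kN.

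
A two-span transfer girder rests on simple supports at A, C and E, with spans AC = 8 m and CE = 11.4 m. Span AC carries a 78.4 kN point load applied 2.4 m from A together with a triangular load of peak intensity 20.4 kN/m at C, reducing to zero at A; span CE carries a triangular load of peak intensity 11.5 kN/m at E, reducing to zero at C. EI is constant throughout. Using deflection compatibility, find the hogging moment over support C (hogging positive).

Take M_C as the redundant. Released structure: two simple spans AC and CE with a hinge at C.
Rotations at C on the released spans (each span's end-slope, ×1/EI):
  span AC: point load 78.4 at a = 2.4: Pab(L + a)/(6LEI) = 228.3/EI
  span AC: triangular load, peak 20.4: w₀L³/(45EI) = 232.1/EI
  span CE: triangular load, peak 11.5: 7w₀L³/(360EI) = 331.3/EI
  relative rotation θ_0 = (460.4 + 331.3)/EI = 791.7/EI
A unit hogging moment at C produces rotation L₁/(3EI) + L₂/(3EI) = 6.467/EI.
Compatibility: M_C·(L₁+L₂)/(3EI) = θ_0, giving M_C = 122.4 kN·m (hogging).

M_C = 122.4 kN·m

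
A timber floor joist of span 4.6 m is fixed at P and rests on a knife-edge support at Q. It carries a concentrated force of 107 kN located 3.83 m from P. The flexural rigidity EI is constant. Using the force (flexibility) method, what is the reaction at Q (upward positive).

R_Q = 80.38 kN

Remove the prop at Q; the released (primary) structure is a cantilever built in at P.
Downward deflection at the released point Q due to the loads:
  point load 107 at a = 3.83: Pa²(3L − a)/(6EI) = 2608/EI
Tip deflection under a unit load at Q: L³/(3EI) = 32.45/EI.
The prop prevents deflection at Q: R_Q = δ_0/δ_{QQ} = 2608/32.45 = 80.38 kN.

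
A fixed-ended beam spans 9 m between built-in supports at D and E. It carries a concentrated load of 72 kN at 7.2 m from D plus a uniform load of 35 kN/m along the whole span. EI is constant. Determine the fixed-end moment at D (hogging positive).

M_D = 257 kN·m

Take the two fixed-end moments M_D, M_E as redundants; the released structure is the simple span DE.
On the primary (simply-supported) span, the end slopes from the loading are:
  at D: point load 72 at a = 7.2: Pab(L + b)/(6LEI) = 186.6/EI
  at E: point load 72 at a = 7.2: Pab(L + a)/(6LEI) = 279.9/EI
  at D: UDL 35: wL³/(24EI) = 1063/EI
  at E: UDL 35: wL³/(24EI) = 1063/EI
  θ_D0 = 1250/EI,  θ_E0 = 1343/EI
Flexibility coefficients: a unit moment at one end gives L/(3EI) there and L/(6EI) at the far end, so f₁₁ = f₂₂ = 3/EI and f₁₂ = f₂₁ = 1.5/EI.
Compatibility — zero rotation at each built-in end:
  3 M_D + 1.5 M_E = 1250
  1.5 M_D + 3 M_E = 1343
Solving the pair gives M_D = 257 kN·m and M_E = 319.2 kN·m (hogging).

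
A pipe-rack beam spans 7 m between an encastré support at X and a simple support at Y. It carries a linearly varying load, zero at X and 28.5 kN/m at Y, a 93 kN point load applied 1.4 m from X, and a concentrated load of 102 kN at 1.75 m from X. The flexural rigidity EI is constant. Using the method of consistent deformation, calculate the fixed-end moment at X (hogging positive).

M_X = 292.3 kN·m

Take the reaction at Y as the redundant and release it; the primary structure is a cantilever fixed at X.
Free-end deflection of the primary structure under the applied loading (downward +):
  triangular load, peak 28.5 at the free end: 11w₀L⁴/(120EI) = 6273/EI
  point load 93 at a = 1.4: Pa²(3L − a)/(6EI) = 595.4/EI
  point load 102 at a = 1.75: Pa²(3L − a)/(6EI) = 1002/EI
  δ_0 = 7870/EI
Flexibility coefficient — unit upward force at Y: δ_{YY} = L³/(3EI) = 114.3/EI.
The prop prevents deflection at Y: R_Y = δ_0/δ_{YY} = 7870/114.3 = 68.84 kN.
Moment equilibrium about X: M_X = Σ(load moments about X) − R_Y·L = 774.2 − 68.84×7 = 292.3 kN·m.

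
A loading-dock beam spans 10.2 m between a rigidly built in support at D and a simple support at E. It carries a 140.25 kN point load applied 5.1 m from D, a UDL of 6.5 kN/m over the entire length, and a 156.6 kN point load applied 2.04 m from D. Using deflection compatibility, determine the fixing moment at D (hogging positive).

M_D = 582.8 kN·m

Release the roller at E. Primary structure: cantilever fixed at D.
Primary-structure tip deflection at E by superposition:
  point load 140.25 at a = 5.1: Pa²(3L − a)/(6EI) = 15504/EI
  UDL 6.5: wL⁴/(8EI) = 8795/EI
  point load 156.6 at a = 2.04: Pa²(3L − a)/(6EI) = 3102/EI
  δ_0 = 27400/EI
Tip deflection under a unit load at E: L³/(3EI) = 353.7/EI.
Compatibility at E: δ_0 − R_E·δ_{EE} = 0, so R_E = 27400/353.7 = 77.46 kN.
Moment equilibrium about D: M_D = Σ(load moments about D) − R_E·L = 1373 − 77.46×10.2 = 582.8 kN·m.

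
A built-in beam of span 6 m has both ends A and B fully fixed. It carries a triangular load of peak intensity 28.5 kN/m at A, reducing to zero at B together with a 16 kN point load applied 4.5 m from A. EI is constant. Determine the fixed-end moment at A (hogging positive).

M_A = 55.8 kN·m

Release both end moments; the primary structure is a simply-supported span AB with redundants M_A and M_B.
End rotations of the released simple span under the applied load (×1/EI):
  at A: triangular load, peak 28.5: w₀L³/(45EI) = 136.8/EI
  at B: triangular load, peak 28.5: 7w₀L³/(360EI) = 119.7/EI
  at A: point load 16 at a = 4.5: Pab(L + b)/(6LEI) = 22.5/EI
  at B: point load 16 at a = 4.5: Pab(L + a)/(6LEI) = 31.5/EI
  θ_A0 = 159.3/EI,  θ_B0 = 151.2/EI
Flexibility coefficients: a unit moment at one end gives L/(3EI) there and L/(6EI) at the far end, so f₁₁ = f₂₂ = 2/EI and f₁₂ = f₂₁ = 1/EI.
Compatibility — zero rotation at each built-in end:
  2 M_A + 1 M_B = 159.3
  1 M_A + 2 M_B = 151.2
Solving the pair gives M_A = 55.8 kN·m and M_B = 47.7 kN·m (hogging).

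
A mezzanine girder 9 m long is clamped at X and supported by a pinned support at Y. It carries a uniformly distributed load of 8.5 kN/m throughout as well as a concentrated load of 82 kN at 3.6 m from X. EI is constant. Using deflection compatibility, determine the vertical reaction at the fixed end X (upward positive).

R_X = 112.8 kN

Choose R_Y as the redundant. The primary structure is the cantilever fixed at X.
Primary-structure tip deflection at Y by superposition:
  UDL 8.5: wL⁴/(8EI) = 6971/EI
  point load 82 at a = 3.6: Pa²(3L − a)/(6EI) = 4145/EI
  δ_0 = 11116/EI
Flexibility coefficient — unit upward force at Y: δ_{YY} = L³/(3EI) = 243/EI.
Compatibility at Y: δ_0 − R_Y·δ_{YY} = 0, so R_Y = 11116/243 = 45.74 kN.
Vertical equilibrium: R_X = ΣP − R_Y = 158.5 − 45.74 = 112.8 kN.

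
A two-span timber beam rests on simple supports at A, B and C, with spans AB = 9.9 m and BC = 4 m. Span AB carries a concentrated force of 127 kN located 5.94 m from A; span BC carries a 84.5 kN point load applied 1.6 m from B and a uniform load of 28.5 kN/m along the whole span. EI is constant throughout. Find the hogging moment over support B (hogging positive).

Release continuity at B by inserting a hinge; the redundant is the internal moment M_B. The primary structure is two simply-supported spans AB and BC.
End slopes at the hinge B, treating each span as simply supported:
  span AB: point load 127 at a = 5.94: Pab(L + a)/(6LEI) = 796.6/EI
  span BC: point load 84.5 at a = 1.6: Pab(L + b)/(6LEI) = 86.53/EI
  span BC: UDL 28.5: wL³/(24EI) = 76/EI
  relative rotation θ_0 = (796.6 + 162.5)/EI = 959.2/EI
A unit hogging moment at B produces rotation L₁/(3EI) + L₂/(3EI) = 4.633/EI.
Slope continuity at B: θ_0 = M_B·4.633/EI, so M_B = 959.2/4.633 = 207 kN·m (hogging).

M_B = 207 kN·m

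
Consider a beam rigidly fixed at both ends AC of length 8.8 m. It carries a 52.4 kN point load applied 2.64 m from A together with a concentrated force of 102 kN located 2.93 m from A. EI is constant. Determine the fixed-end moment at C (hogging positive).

Release both end moments; the primary structure is a simply-supported span AC with redundants M_A and M_C.
On the primary (simply-supported) span, the end slopes from the loading are:
  at A: point load 52.4 at a = 2.64: Pab(L + b)/(6LEI) = 241.4/EI
  at C: point load 52.4 at a = 2.64: Pab(L + a)/(6LEI) = 184.6/EI
  at A: point load 102 at a = 2.93: Pab(L + b)/(6LEI) = 487.4/EI
  at C: point load 102 at a = 2.93: Pab(L + a)/(6LEI) = 389.7/EI
  θ_A0 = 728.9/EI,  θ_C0 = 574.4/EI
Flexibility coefficients: a unit moment at one end gives L/(3EI) there and L/(6EI) at the far end, so f₁₁ = f₂₂ = 2.933/EI and f₁₂ = f₂₁ = 1.467/EI.
Compatibility — zero rotation at each built-in end:
  2.933 M_A + 1.467 M_C = 728.9
  1.467 M_A + 2.933 M_C = 574.4
Solving the pair gives M_A = 200.8 kN·m and M_C = 95.43 kN·m (hogging).

M_C = 95.43 kN·m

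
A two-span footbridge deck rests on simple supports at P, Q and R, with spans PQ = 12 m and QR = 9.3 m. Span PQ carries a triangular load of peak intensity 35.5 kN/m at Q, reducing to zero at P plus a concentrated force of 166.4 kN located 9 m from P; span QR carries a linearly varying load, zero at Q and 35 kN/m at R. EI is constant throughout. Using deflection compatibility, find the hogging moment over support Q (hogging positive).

Release continuity at Q by inserting a hinge; the redundant is the internal moment M_Q. The primary structure is two simply-supported spans PQ and QR.
Discontinuity in slope at Q on the released structure — sum the simple-span end rotations:
  span PQ: triangular load, peak 35.5: w₀L³/(45EI) = 1363/EI
  span PQ: point load 166.4 at a = 9: Pab(L + a)/(6LEI) = 1310/EI
  span QR: triangular load, peak 35: 7w₀L³/(360EI) = 547.4/EI
  relative rotation θ_0 = (2674 + 547.4)/EI = 3221/EI
A unit hogging moment at Q produces rotation L₁/(3EI) + L₂/(3EI) = 7.1/EI.
Compatibility: M_Q·(L₁+L₂)/(3EI) = θ_0, giving M_Q = 453.7 kN·m (hogging).

M_Q = 453.7 kN·m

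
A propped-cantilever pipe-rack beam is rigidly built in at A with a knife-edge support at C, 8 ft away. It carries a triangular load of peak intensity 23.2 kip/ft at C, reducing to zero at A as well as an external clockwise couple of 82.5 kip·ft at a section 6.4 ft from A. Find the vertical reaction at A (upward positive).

R_A = 26.91 kip

Remove the prop at C; the released (primary) structure is a cantilever built in at A.
Free-end deflection of the primary structure under the applied loading (downward +):
  triangular load, peak 23.2 at the free end: 11w₀L⁴/(120EI) = 8711/EI
  clockwise couple 82.5 at a = 6.4: M₀a(2L − a)/(2EI) = 2534/EI
  δ_0 = 11245/EI
Flexibility coefficient — unit upward force at C: δ_{CC} = L³/(3EI) = 170.7/EI.
The prop prevents deflection at C: R_C = δ_0/δ_{CC} = 11245/170.7 = 65.89 kip.
Vertical equilibrium: R_A = ΣP − R_C = 92.8 − 65.89 = 26.91 kip.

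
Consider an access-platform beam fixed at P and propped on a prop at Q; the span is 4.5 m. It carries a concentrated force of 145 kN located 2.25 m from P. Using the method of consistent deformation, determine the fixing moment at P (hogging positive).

M_P = 122.3 kN·m

Release the roller at Q. Primary structure: cantilever fixed at P.
Primary-structure tip deflection at Q by superposition:
  point load 145 at a = 2.25: Pa²(3L − a)/(6EI) = 1376/EI
Tip deflection under a unit load at Q: L³/(3EI) = 30.38/EI.
The prop prevents deflection at Q: R_Q = δ_0/δ_{QQ} = 1376/30.38 = 45.31 kN.
Moment equilibrium about P: M_P = Σ(load moments about P) − R_Q·L = 326.2 − 45.31×4.5 = 122.3 kN·m.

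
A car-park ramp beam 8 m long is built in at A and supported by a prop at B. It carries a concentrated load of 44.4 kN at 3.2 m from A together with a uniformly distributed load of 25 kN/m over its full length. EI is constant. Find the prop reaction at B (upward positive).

Remove the prop at B; the released (primary) structure is a cantilever built in at A.
Downward deflection at the released point B due to the loads:
  point load 44.4 at a = 3.2: Pa²(3L − a)/(6EI) = 1576/EI
  UDL 25: wL⁴/(8EI) = 12800/EI
  δ_0 = 14376/EI
Flexibility coefficient — unit upward force at B: δ_{BB} = L³/(3EI) = 170.7/EI.
The prop prevents deflection at B: R_B = δ_0/δ_{BB} = 14376/170.7 = 84.24 kN.

R_B = 84.24 kN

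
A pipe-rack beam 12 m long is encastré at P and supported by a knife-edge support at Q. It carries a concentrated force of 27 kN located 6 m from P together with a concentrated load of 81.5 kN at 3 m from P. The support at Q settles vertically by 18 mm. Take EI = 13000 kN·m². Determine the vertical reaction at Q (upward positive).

R_Q = 15.04 kN

Choose R_Q as the redundant. The primary structure is the cantilever fixed at P.
Primary-structure tip deflection at Q by superposition:
  point load 27 at a = 6: Pa²(3L − a)/(6EI) = 4860/EI
  point load 81.5 at a = 3: Pa²(3L − a)/(6EI) = 4034/EI
  δ_0 = 8894/EI
Flexibility coefficient — unit upward force at Q: δ_{QQ} = L³/(3EI) = 576/EI.
With EI = 13000 kN·m²: δ_0 = 0.68417 m and δ_{QQ} = 0.044308 m/kN.
Compatibility — the beam at Q must follow the support down by 0.018 m: δ_0 − R_Q·δ_{QQ} = 0.018, so R_Q = (0.68417 − 0.018)/0.044308 = 15.04 kN.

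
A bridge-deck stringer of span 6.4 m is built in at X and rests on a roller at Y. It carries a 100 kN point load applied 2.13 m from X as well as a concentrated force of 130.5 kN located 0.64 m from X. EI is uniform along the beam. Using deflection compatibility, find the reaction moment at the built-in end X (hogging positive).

M_X = 189.9 kN·m

Release the roller at Y. Primary structure: cantilever fixed at X.
Free-end deflection of the primary structure under the applied loading (downward +):
  point load 100 at a = 2.13: Pa²(3L − a)/(6EI) = 1291/EI
  point load 130.5 at a = 0.64: Pa²(3L − a)/(6EI) = 165.3/EI
  δ_0 = 1456/EI
Flexibility coefficient — unit upward force at Y: δ_{YY} = L³/(3EI) = 87.38/EI.
The prop prevents deflection at Y: R_Y = δ_0/δ_{YY} = 1456/87.38 = 16.66 kN.
Moment equilibrium about X: M_X = Σ(load moments about X) − R_Y·L = 296.5 − 16.66×6.4 = 189.9 kN·m.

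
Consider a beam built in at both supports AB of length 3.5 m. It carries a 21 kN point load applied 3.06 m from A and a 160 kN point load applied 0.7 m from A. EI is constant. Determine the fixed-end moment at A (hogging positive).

Take the two fixed-end moments M_A, M_B as redundants; the released structure is the simple span AB.
On the primary (simply-supported) span, the end slopes from the loading are:
  at A: point load 21 at a = 3.06: Pab(L + b)/(6LEI) = 5.305/EI
  at B: point load 21 at a = 3.06: Pab(L + a)/(6LEI) = 8.832/EI
  at A: point load 160 at a = 0.7: Pab(L + b)/(6LEI) = 94.08/EI
  at B: point load 160 at a = 0.7: Pab(L + a)/(6LEI) = 62.72/EI
  θ_A0 = 99.38/EI,  θ_B0 = 71.55/EI
Flexibility coefficients: a unit moment at one end gives L/(3EI) there and L/(6EI) at the far end, so f₁₁ = f₂₂ = 1.167/EI and f₁₂ = f₂₁ = 0.5833/EI.
Compatibility — zero rotation at each built-in end:
  1.167 M_A + 0.5833 M_B = 99.38
  0.5833 M_A + 1.167 M_B = 71.55
Solving the pair gives M_A = 72.7 kN·m and M_B = 24.98 kN·m (hogging).

M_A = 72.7 kN·m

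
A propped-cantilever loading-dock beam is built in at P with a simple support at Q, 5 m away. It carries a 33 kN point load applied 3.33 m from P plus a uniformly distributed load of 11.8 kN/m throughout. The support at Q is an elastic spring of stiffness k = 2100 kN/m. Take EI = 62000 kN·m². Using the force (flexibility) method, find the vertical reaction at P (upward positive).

R_P = 69.05 kN

Release the roller at Q. Primary structure: cantilever fixed at P.
Free-end deflection of the primary structure under the applied loading (downward +):
  point load 33 at a = 3.33: Pa²(3L − a)/(6EI) = 711.7/EI
  UDL 11.8: wL⁴/(8EI) = 921.9/EI
  δ_0 = 1634/EI
Flexibility coefficient — unit upward force at Q: δ_{QQ} = L³/(3EI) = 41.67/EI.
With EI = 62000 kN·m²: δ_0 = 0.026349 m and δ_{QQ} = 0.000672 m/kN.
Compatibility — the spring shortens by R_Q/k under the reaction it provides: δ_0 − R_Q·δ_{QQ} = R_Q/k. With 1/k = 0.000476 m/kN, R_Q = δ_0 / (δ_{QQ} + 1/k) = 0.026349 / (0.000672 + 0.000476) = 22.95 kN.
Vertical equilibrium: R_P = ΣP − R_Q = 92 − 22.95 = 69.05 kN.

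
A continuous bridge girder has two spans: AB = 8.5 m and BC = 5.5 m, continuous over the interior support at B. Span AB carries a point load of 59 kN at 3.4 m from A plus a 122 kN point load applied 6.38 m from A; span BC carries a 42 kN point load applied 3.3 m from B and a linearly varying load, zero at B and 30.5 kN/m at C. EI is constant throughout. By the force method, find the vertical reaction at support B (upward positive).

Take M_B as the redundant. Released structure: two simple spans AB and BC with a hinge at B.
End slopes at the hinge B, treating each span as simply supported:
  span AB: point load 59 at a = 3.4: Pab(L + a)/(6LEI) = 238.7/EI
  span AB: point load 122 at a = 6.38: Pab(L + a)/(6LEI) = 481.4/EI
  span BC: point load 42 at a = 3.3: Pab(L + b)/(6LEI) = 71.15/EI
  span BC: triangular load, peak 30.5: 7w₀L³/(360EI) = 98.67/EI
  relative rotation θ_0 = (720.2 + 169.8)/EI = 890/EI
A unit hogging moment at B produces rotation L₁/(3EI) + L₂/(3EI) = 4.667/EI.
Compatibility: M_B·(L₁+L₂)/(3EI) = θ_0, giving M_B = 190.7 kN·m (hogging).
Span AB, ΣM about A with M_B applied at B: R_B^{AB}·8.5 = 979 + 190.7, so R_B^{AB} = 137.6 kN and R_A = 181 − 137.6 = 43.39 kN.
Span BC, ΣM about C: R_B^{BC}·5.5 = 246.2 + 190.7, so R_B^{BC} = 79.43 kN and R_C = 125.9 − 79.43 = 46.44 kN.
R_B = 137.6 + 79.43 = 217 kN.

R_B = 217 kN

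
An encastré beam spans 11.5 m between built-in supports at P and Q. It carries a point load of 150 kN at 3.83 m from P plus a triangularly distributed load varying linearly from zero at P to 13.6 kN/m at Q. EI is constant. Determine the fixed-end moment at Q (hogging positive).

Release both end moments; the primary structure is a simply-supported span PQ with redundants M_P and M_Q.
Simple-span end rotations at P and Q under the given loads:
  at P: point load 150 at a = 3.83: Pab(L + b)/(6LEI) = 1224/EI
  at Q: point load 150 at a = 3.83: Pab(L + a)/(6LEI) = 979/EI
  at P: triangular load, peak 13.6: 7w₀L³/(360EI) = 402.2/EI
  at Q: triangular load, peak 13.6: w₀L³/(45EI) = 459.6/EI
  θ_P0 = 1626/EI,  θ_Q0 = 1439/EI
Flexibility coefficients: a unit moment at one end gives L/(3EI) there and L/(6EI) at the far end, so f₁₁ = f₂₂ = 3.833/EI and f₁₂ = f₂₁ = 1.917/EI.
Compatibility — zero rotation at each built-in end:
  3.833 M_P + 1.917 M_Q = 1626
  1.917 M_P + 3.833 M_Q = 1439
Solving the pair gives M_P = 315.5 kN·m and M_Q = 217.5 kN·m (hogging).

M_Q = 217.5 kN·m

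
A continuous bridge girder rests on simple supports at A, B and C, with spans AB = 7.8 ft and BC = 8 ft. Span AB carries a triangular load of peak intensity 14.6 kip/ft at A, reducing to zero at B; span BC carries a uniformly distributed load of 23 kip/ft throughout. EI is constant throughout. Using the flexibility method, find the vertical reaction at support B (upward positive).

R_B = 141 kip

Insert a hinge at B; M_B is the redundant, and each span becomes simply supported.
End slopes at the hinge B, treating each span as simply supported:
  span AB: triangular load, peak 14.6: 7w₀L³/(360EI) = 134.7/EI
  span BC: UDL 23: wL³/(24EI) = 490.7/EI
  relative rotation θ_0 = (134.7 + 490.7)/EI = 625.4/EI
A unit hogging moment at B produces rotation L₁/(3EI) + L₂/(3EI) = 5.267/EI.
Compatibility: M_B·(L₁+L₂)/(3EI) = θ_0, giving M_B = 118.7 kip·ft (hogging).
Span AB, ΣM about A with M_B applied at B: R_B^{AB}·7.8 = 148 + 118.7, so R_B^{AB} = 34.2 kip and R_A = 56.94 − 34.2 = 22.74 kip.
Span BC, ΣM about C: R_B^{BC}·8 = 736 + 118.7, so R_B^{BC} = 106.8 kip and R_C = 184 − 106.8 = 77.16 kip.
R_B = 34.2 + 106.8 = 141 kip.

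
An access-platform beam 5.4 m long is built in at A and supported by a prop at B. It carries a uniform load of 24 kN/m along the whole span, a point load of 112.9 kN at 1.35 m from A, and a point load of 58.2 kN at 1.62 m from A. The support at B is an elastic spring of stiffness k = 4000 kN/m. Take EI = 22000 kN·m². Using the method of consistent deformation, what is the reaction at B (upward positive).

Take the reaction at B as the redundant and release it; the primary structure is a cantilever fixed at A.
Primary-structure tip deflection at B by superposition:
  UDL 24: wL⁴/(8EI) = 2551/EI
  point load 112.9 at a = 1.35: Pa²(3L − a)/(6EI) = 509.3/EI
  point load 58.2 at a = 1.62: Pa²(3L − a)/(6EI) = 371.2/EI
  δ_0 = 3431/EI
Flexibility coefficient — unit upward force at B: δ_{BB} = L³/(3EI) = 52.49/EI.
With EI = 22000 kN·m²: δ_0 = 0.15597 m and δ_{BB} = 0.002386 m/kN.
Compatibility — the spring shortens by R_B/k under the reaction it provides: δ_0 − R_B·δ_{BB} = R_B/k. With 1/k = 0.00025 m/kN, R_B = δ_0 / (δ_{BB} + 1/k) = 0.15597 / (0.002386 + 0.00025) = 59.17 kN.

R_B = 59.17 kN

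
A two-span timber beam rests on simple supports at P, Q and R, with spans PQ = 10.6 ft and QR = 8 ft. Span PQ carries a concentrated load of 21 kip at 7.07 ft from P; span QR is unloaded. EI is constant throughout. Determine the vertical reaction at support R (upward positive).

R_R = -2.936 kip

Release continuity at Q by inserting a hinge; the redundant is the internal moment M_Q. The primary structure is two simply-supported spans PQ and QR.
Rotations at Q on the released spans (each span's end-slope, ×1/EI):
  span PQ: point load 21 at a = 7.07: Pab(L + a)/(6LEI) = 145.6/EI
  relative rotation θ_0 = (145.6 + 0)/EI = 145.6/EI
A unit hogging moment at Q produces rotation L₁/(3EI) + L₂/(3EI) = 6.2/EI.
Slope continuity at Q: θ_0 = M_Q·6.2/EI, so M_Q = 145.6/6.2 = 23.49 kip·ft (hogging).
Span QR, ΣM about R: R_Q^{QR}·8 = 0 + 23.49, so R_Q^{QR} = 2.936 kip and R_R = 0 − 2.936 = -2.936 kip.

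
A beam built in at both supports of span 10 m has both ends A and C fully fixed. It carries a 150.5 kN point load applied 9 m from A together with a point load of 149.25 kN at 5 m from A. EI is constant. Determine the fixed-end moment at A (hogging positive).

Release both end moments; the primary structure is a simply-supported span AC with redundants M_A and M_C.
Simple-span end rotations at A and C under the given loads:
  at A: point load 150.5 at a = 9: Pab(L + b)/(6LEI) = 248.3/EI
  at C: point load 150.5 at a = 9: Pab(L + a)/(6LEI) = 428.9/EI
  at A: point load 149.25 at a = 5: Pab(L + b)/(6LEI) = 932.8/EI
  at C: point load 149.25 at a = 5: Pab(L + a)/(6LEI) = 932.8/EI
  θ_A0 = 1181/EI,  θ_C0 = 1362/EI
Flexibility coefficients: a unit moment at one end gives L/(3EI) there and L/(6EI) at the far end, so f₁₁ = f₂₂ = 3.333/EI and f₁₂ = f₂₁ = 1.667/EI.
Compatibility — zero rotation at each built-in end:
  3.333 M_A + 1.667 M_C = 1181
  1.667 M_A + 3.333 M_C = 1362
Solving the pair gives M_A = 200.1 kN·m and M_C = 308.5 kN·m (hogging).

M_A = 200.1 kN·m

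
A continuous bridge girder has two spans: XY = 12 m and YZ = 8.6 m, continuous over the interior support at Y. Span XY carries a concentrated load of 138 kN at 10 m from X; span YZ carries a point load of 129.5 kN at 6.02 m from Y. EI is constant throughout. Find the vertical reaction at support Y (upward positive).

Insert a hinge at Y; M_Y is the redundant, and each span becomes simply supported.
Discontinuity in slope at Y on the released structure — sum the simple-span end rotations:
  span XY: point load 138 at a = 10: Pab(L + a)/(6LEI) = 843.3/EI
  span YZ: point load 129.5 at a = 6.02: Pab(L + b)/(6LEI) = 435.8/EI
  relative rotation θ_0 = (843.3 + 435.8)/EI = 1279/EI
A unit hogging moment at Y produces rotation L₁/(3EI) + L₂/(3EI) = 6.867/EI.
Slope continuity at Y: θ_0 = M_Y·6.867/EI, so M_Y = 1279/6.867 = 186.3 kN·m (hogging).
Span XY, ΣM about X with M_Y applied at Y: R_Y^{XY}·12 = 1380 + 186.3, so R_Y^{XY} = 130.5 kN and R_X = 138 − 130.5 = 7.477 kN.
Span YZ, ΣM about Z: R_Y^{YZ}·8.6 = 334.1 + 186.3, so R_Y^{YZ} = 60.51 kN and R_Z = 129.5 − 60.51 = 68.99 kN.
R_Y = 130.5 + 60.51 = 191 kN.

R_Y = 191 kN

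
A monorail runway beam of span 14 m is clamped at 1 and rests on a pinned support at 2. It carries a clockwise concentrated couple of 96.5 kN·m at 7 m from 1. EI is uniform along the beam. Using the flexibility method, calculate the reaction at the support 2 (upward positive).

R_2 = 7.754 kN

Release the roller at 2. Primary structure: cantilever fixed at 1.
Free-end deflection of the primary structure under the applied loading (downward +):
  clockwise couple 96.5 at a = 7: M₀a(2L − a)/(2EI) = 7093/EI
Tip deflection under a unit load at 2: L³/(3EI) = 914.7/EI.
Compatibility at 2: δ_0 − R_2·δ_{22} = 0, so R_2 = 7093/914.7 = 7.754 kN.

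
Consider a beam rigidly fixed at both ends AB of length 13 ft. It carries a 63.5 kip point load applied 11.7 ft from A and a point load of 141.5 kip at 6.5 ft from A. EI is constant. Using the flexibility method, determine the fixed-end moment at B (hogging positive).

M_B = 296.8 kip·ft

Release both end moments; the primary structure is a simply-supported span AB with redundants M_A and M_B.
End rotations of the released simple span under the applied load (×1/EI):
  at A: point load 63.5 at a = 11.7: Pab(L + b)/(6LEI) = 177.1/EI
  at B: point load 63.5 at a = 11.7: Pab(L + a)/(6LEI) = 305.8/EI
  at A: point load 141.5 at a = 6.5: Pab(L + b)/(6LEI) = 1495/EI
  at B: point load 141.5 at a = 6.5: Pab(L + a)/(6LEI) = 1495/EI
  θ_A0 = 1672/EI,  θ_B0 = 1800/EI
Flexibility coefficients: a unit moment at one end gives L/(3EI) there and L/(6EI) at the far end, so f₁₁ = f₂₂ = 4.333/EI and f₁₂ = f₂₁ = 2.167/EI.
Compatibility — zero rotation at each built-in end:
  4.333 M_A + 2.167 M_B = 1672
  2.167 M_A + 4.333 M_B = 1800
Solving the pair gives M_A = 237.4 kip·ft and M_B = 296.8 kip·ft (hogging).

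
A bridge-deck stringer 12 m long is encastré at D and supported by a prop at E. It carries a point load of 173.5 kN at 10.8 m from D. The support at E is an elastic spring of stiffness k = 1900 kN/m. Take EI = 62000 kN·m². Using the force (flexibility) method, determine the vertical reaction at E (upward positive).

Remove the prop at E; the released (primary) structure is a cantilever built in at D.
Downward deflection at the released point E due to the loads:
  point load 173.5 at a = 10.8: Pa²(3L − a)/(6EI) = 84996/EI
Tip deflection under a unit load at E: L³/(3EI) = 576/EI.
With EI = 62000 kN·m²: δ_0 = 1.3709 m and δ_{EE} = 0.00929 m/kN.
Compatibility — the spring shortens by R_E/k under the reaction it provides: δ_0 − R_E·δ_{EE} = R_E/k. With 1/k = 0.000526 m/kN, R_E = δ_0 / (δ_{EE} + 1/k) = 1.3709 / (0.00929 + 0.000526) = 139.7 kN.

R_E = 139.7 kN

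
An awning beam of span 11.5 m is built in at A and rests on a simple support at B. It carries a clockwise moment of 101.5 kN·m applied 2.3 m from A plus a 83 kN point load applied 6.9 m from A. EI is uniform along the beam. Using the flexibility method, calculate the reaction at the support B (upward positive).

Choose R_B as the redundant. The primary structure is the cantilever fixed at A.
Downward deflection at the released point B due to the loads:
  clockwise couple 101.5 at a = 2.3: M₀a(2L − a)/(2EI) = 2416/EI
  point load 83 at a = 6.9: Pa²(3L − a)/(6EI) = 18177/EI
  δ_0 = 20594/EI
Tip deflection under a unit load at B: L³/(3EI) = 507/EI.
Compatibility at B: δ_0 − R_B·δ_{BB} = 0, so R_B = 20594/507 = 40.62 kN.

R_B = 40.62 kN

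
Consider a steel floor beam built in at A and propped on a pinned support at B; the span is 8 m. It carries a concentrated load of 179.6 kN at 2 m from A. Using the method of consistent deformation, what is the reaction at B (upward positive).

R_B = 15.43 kN

Take the reaction at B as the redundant and release it; the primary structure is a cantilever fixed at A.
Deflection at B on the released cantilever, summing each load's contribution:
  point load 179.6 at a = 2: Pa²(3L − a)/(6EI) = 2634/EI
Flexibility coefficient — unit upward force at B: δ_{BB} = L³/(3EI) = 170.7/EI.
The prop prevents deflection at B: R_B = δ_0/δ_{BB} = 2634/170.7 = 15.43 kN.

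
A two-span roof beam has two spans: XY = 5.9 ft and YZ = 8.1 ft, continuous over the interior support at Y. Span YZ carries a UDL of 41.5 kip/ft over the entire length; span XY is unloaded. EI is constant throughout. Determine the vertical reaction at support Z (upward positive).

Take M_Y as the redundant. Released structure: two simple spans XY and YZ with a hinge at Y.
End slopes at the hinge Y, treating each span as simply supported:
  span YZ: UDL 41.5: wL³/(24EI) = 919/EI
  relative rotation θ_0 = (0 + 919)/EI = 919/EI
A unit hogging moment at Y produces rotation L₁/(3EI) + L₂/(3EI) = 4.667/EI.
Slope continuity at Y: θ_0 = M_Y·4.667/EI, so M_Y = 919/4.667 = 196.9 kip·ft (hogging).
Span YZ, ΣM about Z: R_Y^{YZ}·8.1 = 1361 + 196.9, so R_Y^{YZ} = 192.4 kip and R_Z = 336.1 − 192.4 = 143.8 kip.

R_Z = 143.8 kip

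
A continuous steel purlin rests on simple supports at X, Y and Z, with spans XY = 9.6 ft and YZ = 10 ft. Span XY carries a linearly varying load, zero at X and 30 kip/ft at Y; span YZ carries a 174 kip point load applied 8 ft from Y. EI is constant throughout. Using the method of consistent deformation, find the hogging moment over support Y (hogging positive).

M_Y = 175.5 kip·ft

Release continuity at Y by inserting a hinge; the redundant is the internal moment M_Y. The primary structure is two simply-supported spans XY and YZ.
Rotations at Y on the released spans (each span's end-slope, ×1/EI):
  span XY: triangular load, peak 30: w₀L³/(45EI) = 589.8/EI
  span YZ: point load 174 at a = 8: Pab(L + b)/(6LEI) = 556.8/EI
  relative rotation θ_0 = (589.8 + 556.8)/EI = 1147/EI
A unit hogging moment at Y produces rotation L₁/(3EI) + L₂/(3EI) = 6.533/EI.
Slope continuity at Y: θ_0 = M_Y·6.533/EI, so M_Y = 1147/6.533 = 175.5 kip·ft (hogging).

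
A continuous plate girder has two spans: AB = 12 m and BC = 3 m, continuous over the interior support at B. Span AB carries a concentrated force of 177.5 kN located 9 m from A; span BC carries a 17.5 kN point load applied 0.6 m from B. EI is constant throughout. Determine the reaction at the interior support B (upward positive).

R_B = 264.2 kN

Release continuity at B by inserting a hinge; the redundant is the internal moment M_B. The primary structure is two simply-supported spans AB and BC.
End slopes at the hinge B, treating each span as simply supported:
  span AB: point load 177.5 at a = 9: Pab(L + a)/(6LEI) = 1398/EI
  span BC: point load 17.5 at a = 0.6: Pab(L + b)/(6LEI) = 7.56/EI
  relative rotation θ_0 = (1398 + 7.56)/EI = 1405/EI
A unit hogging moment at B produces rotation L₁/(3EI) + L₂/(3EI) = 5/EI.
Slope continuity at B: θ_0 = M_B·5/EI, so M_B = 1405/5 = 281.1 kN·m (hogging).
Span AB, ΣM about A with M_B applied at B: R_B^{AB}·12 = 1598 + 281.1, so R_B^{AB} = 156.5 kN and R_A = 177.5 − 156.5 = 20.95 kN.
Span BC, ΣM about C: R_B^{BC}·3 = 42 + 281.1, so R_B^{BC} = 107.7 kN and R_C = 17.5 − 107.7 = -90.19 kN.
R_B = 156.5 + 107.7 = 264.2 kN.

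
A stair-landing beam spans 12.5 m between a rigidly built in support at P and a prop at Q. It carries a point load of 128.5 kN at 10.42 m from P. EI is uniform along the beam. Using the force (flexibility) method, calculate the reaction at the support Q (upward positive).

Remove the prop at Q; the released (primary) structure is a cantilever built in at P.
Primary-structure tip deflection at Q by superposition:
  point load 128.5 at a = 10.42: Pa²(3L − a)/(6EI) = 62970/EI
Tip deflection under a unit load at Q: L³/(3EI) = 651/EI.
The prop prevents deflection at Q: R_Q = δ_0/δ_{QQ} = 62970/651 = 96.72 kN.

R_Q = 96.72 kN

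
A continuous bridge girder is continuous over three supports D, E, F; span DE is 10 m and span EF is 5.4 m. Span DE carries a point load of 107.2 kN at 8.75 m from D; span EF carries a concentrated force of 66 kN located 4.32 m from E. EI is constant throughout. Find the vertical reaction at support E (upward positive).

R_E = 130.8 kN

Take M_E as the redundant. Released structure: two simple spans DE and EF with a hinge at E.
End slopes at the hinge E, treating each span as simply supported:
  span DE: point load 107.2 at a = 8.75: Pab(L + a)/(6LEI) = 366.4/EI
  span EF: point load 66 at a = 4.32: Pab(L + b)/(6LEI) = 61.59/EI
  relative rotation θ_0 = (366.4 + 61.59)/EI = 428/EI
A unit hogging moment at E produces rotation L₁/(3EI) + L₂/(3EI) = 5.133/EI.
Slope continuity at E: θ_0 = M_E·5.133/EI, so M_E = 428/5.133 = 83.38 kN·m (hogging).
Span DE, ΣM about D with M_E applied at E: R_E^{DE}·10 = 938 + 83.38, so R_E^{DE} = 102.1 kN and R_D = 107.2 − 102.1 = 5.062 kN.
Span EF, ΣM about F: R_E^{EF}·5.4 = 71.28 + 83.38, so R_E^{EF} = 28.64 kN and R_F = 66 − 28.64 = 37.36 kN.
R_E = 102.1 + 28.64 = 130.8 kN.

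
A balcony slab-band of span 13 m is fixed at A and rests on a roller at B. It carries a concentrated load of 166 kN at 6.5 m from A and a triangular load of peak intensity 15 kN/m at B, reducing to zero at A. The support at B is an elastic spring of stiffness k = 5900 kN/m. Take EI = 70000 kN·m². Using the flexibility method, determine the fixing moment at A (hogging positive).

Take the reaction at B as the redundant and release it; the primary structure is a cantilever fixed at A.
Primary-structure tip deflection at B by superposition:
  point load 166 at a = 6.5: Pa²(3L − a)/(6EI) = 37990/EI
  triangular load, peak 15 at the free end: 11w₀L⁴/(120EI) = 39271/EI
  δ_0 = 77261/EI
Tip deflection under a unit load at B: L³/(3EI) = 732.3/EI.
With EI = 70000 kN·m²: δ_0 = 1.1037 m and δ_{BB} = 0.010462 m/kN.
Compatibility — the spring shortens by R_B/k under the reaction it provides: δ_0 − R_B·δ_{BB} = R_B/k. With 1/k = 0.000169 m/kN, R_B = δ_0 / (δ_{BB} + 1/k) = 1.1037 / (0.010462 + 0.000169) = 103.8 kN.
Moment equilibrium about A: M_A = Σ(load moments about A) − R_B·L = 1924 − 103.8×13 = 574.4 kN·m.

M_A = 574.4 kN·m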